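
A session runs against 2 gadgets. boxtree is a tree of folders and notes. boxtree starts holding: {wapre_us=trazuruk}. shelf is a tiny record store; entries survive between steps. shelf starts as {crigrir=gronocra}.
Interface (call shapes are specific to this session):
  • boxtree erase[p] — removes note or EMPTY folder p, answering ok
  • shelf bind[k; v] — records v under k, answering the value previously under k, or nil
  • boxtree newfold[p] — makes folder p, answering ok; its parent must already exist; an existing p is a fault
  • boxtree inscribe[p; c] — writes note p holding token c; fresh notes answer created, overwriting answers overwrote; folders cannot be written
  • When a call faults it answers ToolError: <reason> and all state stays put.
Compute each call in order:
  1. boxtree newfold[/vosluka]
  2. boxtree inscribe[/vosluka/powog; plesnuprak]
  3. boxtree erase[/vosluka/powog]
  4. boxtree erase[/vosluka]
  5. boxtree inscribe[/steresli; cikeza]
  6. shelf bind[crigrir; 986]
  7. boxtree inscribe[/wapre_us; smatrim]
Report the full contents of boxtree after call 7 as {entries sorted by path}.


Answer: {steresli=cikeza, wapre_us=smatrim}

Derivation:
[in] boxtree newfold /vosluka
[out] ok
[in] boxtree inscribe /vosluka/powog plesnuprak
[out] created
[in] boxtree erase /vosluka/powog
[out] ok
[in] boxtree erase /vosluka
[out] ok
[in] boxtree inscribe /steresli cikeza
[out] created
[in] shelf bind crigrir 986
[out] gronocra
[in] boxtree inscribe /wapre_us smatrim
[out] overwrote


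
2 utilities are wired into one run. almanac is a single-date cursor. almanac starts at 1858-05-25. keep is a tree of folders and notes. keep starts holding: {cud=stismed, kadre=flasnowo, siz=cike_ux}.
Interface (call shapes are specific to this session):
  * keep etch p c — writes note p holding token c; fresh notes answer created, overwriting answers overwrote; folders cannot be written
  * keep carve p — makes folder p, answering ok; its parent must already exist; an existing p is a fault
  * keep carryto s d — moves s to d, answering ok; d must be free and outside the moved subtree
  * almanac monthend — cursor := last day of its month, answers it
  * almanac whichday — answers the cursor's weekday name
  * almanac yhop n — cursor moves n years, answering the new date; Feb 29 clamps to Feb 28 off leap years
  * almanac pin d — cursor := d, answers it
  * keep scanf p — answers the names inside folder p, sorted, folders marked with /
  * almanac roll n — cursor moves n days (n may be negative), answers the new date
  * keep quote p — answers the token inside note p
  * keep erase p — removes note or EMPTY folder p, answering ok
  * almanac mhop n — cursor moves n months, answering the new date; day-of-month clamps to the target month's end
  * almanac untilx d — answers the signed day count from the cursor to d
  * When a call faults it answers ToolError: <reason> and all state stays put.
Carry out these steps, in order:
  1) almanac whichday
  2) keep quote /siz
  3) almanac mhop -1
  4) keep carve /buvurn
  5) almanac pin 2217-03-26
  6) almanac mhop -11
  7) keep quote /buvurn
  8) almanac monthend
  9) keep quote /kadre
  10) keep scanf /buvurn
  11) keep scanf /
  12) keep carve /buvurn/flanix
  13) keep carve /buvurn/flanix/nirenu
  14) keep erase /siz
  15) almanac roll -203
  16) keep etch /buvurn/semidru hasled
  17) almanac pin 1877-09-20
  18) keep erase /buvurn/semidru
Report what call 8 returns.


Answer: 2216-04-30

Derivation:
$ almanac whichday
  Tuesday
$ keep quote p='/siz'
  cike_ux
$ almanac mhop n='-1'
  1858-04-25
$ keep carve p='/buvurn'
  ok
$ almanac pin d='2217-03-26'
  2217-03-26
$ almanac mhop n='-11'
  2216-04-26
$ keep quote p='/buvurn'
  ToolError: is a directory
$ almanac monthend
  2216-04-30
$ keep quote p='/kadre'
  flasnowo
$ keep scanf p='/buvurn'
  []
$ keep scanf p='/'
  [buvurn/, cud, kadre, siz]
$ keep carve p='/buvurn/flanix'
  ok
$ keep carve p='/buvurn/flanix/nirenu'
  ok
$ keep erase p='/siz'
  ok
$ almanac roll n='-203'
  2215-10-10
$ keep etch p='/buvurn/semidru' c='hasled'
  created
$ almanac pin d='1877-09-20'
  1877-09-20
$ keep erase p='/buvurn/semidru'
  ok


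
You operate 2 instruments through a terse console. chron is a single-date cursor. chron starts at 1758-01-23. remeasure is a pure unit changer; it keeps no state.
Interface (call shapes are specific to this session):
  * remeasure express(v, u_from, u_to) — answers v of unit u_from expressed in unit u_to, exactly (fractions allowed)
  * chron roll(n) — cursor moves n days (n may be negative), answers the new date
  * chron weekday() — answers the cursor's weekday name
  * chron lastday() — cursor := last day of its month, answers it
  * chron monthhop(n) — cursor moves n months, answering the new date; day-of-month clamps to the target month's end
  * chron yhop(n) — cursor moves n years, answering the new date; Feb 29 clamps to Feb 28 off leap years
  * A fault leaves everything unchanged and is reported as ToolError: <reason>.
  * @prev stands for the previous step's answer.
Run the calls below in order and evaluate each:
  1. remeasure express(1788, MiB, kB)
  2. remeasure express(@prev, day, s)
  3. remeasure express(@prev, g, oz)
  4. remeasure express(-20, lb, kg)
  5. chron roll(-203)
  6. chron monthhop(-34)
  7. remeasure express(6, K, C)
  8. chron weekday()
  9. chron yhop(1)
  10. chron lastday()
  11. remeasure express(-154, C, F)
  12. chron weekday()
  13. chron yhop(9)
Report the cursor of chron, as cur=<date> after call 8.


% remeasure express v: 1788 u_from: MiB u_to: kB
  234356736/125
% remeasure express v: @prev u_from: day u_to: s
  809936879616/5
% remeasure express v: @prev u_from: g u_to: oz
  259179801477120000/45359237
% remeasure express v: -20 u_from: lb u_to: kg
  -45359237/5000000
% chron roll n: -203
  1757-07-04
% chron monthhop n: -34
  1754-09-04
% remeasure express v: 6 u_from: K u_to: C
  -5343/20
% chron weekday
  Wednesday
% chron yhop n: 1
  1755-09-04
% chron lastday
  1755-09-30
% remeasure express v: -154 u_from: C u_to: F
  -1226/5
% chron weekday
  Tuesday
% chron yhop n: 9
  1764-09-30

Answer: cur=1754-09-04


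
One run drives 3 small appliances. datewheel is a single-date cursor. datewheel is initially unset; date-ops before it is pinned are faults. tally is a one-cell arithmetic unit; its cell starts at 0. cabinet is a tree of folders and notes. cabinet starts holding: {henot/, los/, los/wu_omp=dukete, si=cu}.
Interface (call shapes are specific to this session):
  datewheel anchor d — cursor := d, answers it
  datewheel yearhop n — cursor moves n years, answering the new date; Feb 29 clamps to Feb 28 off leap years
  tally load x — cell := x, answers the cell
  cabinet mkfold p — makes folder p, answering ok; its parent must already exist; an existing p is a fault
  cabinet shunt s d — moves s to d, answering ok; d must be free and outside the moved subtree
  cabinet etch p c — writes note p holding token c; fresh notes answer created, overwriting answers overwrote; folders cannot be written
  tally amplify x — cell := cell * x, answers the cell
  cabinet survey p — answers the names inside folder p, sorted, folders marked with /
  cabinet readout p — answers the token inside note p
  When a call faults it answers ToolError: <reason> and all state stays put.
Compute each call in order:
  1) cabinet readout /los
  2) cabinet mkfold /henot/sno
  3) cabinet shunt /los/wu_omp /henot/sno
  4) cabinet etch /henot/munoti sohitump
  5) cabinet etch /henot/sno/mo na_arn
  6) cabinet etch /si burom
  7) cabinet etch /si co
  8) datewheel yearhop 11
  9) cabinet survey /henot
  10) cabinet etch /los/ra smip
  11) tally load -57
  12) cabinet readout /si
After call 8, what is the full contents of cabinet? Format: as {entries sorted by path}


% 1. cabinet readout(p→/los) -> ToolError: is a directory
% 2. cabinet mkfold(p→/henot/sno) -> ok
% 3. cabinet shunt(s→/los/wu_omp, d→/henot/sno) -> ToolError: exists
% 4. cabinet etch(p→/henot/munoti, c→sohitump) -> created
% 5. cabinet etch(p→/henot/sno/mo, c→na_arn) -> created
% 6. cabinet etch(p→/si, c→burom) -> overwrote
% 7. cabinet etch(p→/si, c→co) -> overwrote
% 8. datewheel yearhop(n→11) -> ToolError: no date set
% 9. cabinet survey(p→/henot) -> [munoti, sno/]
% 10. cabinet etch(p→/los/ra, c→smip) -> created
% 11. tally load(x→-57) -> -57
% 12. cabinet readout(p→/si) -> co

Answer: {henot/, henot/munoti=sohitump, henot/sno/, henot/sno/mo=na_arn, los/, los/wu_omp=dukete, si=co}


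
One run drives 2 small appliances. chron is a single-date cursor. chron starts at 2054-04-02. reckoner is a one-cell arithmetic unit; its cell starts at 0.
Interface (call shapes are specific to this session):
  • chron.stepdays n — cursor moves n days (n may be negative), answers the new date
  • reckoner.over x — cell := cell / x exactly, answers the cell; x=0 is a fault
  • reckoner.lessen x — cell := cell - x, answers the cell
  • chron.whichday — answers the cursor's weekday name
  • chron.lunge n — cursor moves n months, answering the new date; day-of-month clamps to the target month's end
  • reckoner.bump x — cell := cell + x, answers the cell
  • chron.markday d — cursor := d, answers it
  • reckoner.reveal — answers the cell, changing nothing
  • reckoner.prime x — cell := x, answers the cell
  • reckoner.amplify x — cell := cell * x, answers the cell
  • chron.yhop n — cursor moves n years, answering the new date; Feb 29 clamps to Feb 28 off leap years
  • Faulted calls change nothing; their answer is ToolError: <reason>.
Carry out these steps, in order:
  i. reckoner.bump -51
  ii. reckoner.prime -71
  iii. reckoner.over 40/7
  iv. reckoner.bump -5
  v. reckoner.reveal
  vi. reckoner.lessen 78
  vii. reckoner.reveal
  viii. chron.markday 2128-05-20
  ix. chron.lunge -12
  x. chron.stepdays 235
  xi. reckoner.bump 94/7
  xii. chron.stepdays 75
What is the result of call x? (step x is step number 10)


I call bump passing x=-51, and see -51.
Calling prime passing x=-71, and get -71.
I use over passing x=40/7, and observe -497/40.
Using bump passing x=-5, and get -697/40.
Using reveal(), which returns -697/40.
I run lessen passing x=78, and observe -3817/40.
Invoking reveal(), giving -3817/40.
Using markday passing d=2128-05-20, and see 2128-05-20.
Then lunge passing n=-12, — result: 2127-05-20.
Calling stepdays passing n=235, yielding 2128-01-10.
Now I run bump passing x=94/7, and observe -22959/280.
Then stepdays passing n=75, and see 2128-03-25.

Answer: 2128-01-10


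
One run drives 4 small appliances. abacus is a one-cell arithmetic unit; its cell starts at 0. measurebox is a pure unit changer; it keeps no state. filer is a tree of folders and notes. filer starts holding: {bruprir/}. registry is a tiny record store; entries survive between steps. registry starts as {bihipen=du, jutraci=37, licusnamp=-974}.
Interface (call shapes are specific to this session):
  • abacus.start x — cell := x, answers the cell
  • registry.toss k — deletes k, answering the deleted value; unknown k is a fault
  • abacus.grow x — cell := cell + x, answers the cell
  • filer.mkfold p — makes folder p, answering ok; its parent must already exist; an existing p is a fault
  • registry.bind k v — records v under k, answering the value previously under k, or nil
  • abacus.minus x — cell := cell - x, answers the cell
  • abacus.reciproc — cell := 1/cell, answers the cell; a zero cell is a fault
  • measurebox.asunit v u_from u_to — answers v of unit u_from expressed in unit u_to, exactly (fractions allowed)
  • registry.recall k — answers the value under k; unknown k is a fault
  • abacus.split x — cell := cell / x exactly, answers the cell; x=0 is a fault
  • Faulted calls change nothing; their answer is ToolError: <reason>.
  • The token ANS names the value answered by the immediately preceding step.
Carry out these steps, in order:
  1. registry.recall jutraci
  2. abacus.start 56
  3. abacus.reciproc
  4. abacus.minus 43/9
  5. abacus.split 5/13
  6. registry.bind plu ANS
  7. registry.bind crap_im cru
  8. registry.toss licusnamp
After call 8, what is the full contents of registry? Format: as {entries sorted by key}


Answer: {bihipen=du, crap_im=cru, jutraci=37, plu=-31187/2520}

Derivation:
% 1. recall(k=jutraci) -> 37
% 2. start(x=56) -> 56
% 3. reciproc() -> 1/56
% 4. minus(x=43/9) -> -2399/504
% 5. split(x=5/13) -> -31187/2520
% 6. bind(k=plu, v=ANS) -> nil
% 7. bind(k=crap_im, v=cru) -> nil
% 8. toss(k=licusnamp) -> -974


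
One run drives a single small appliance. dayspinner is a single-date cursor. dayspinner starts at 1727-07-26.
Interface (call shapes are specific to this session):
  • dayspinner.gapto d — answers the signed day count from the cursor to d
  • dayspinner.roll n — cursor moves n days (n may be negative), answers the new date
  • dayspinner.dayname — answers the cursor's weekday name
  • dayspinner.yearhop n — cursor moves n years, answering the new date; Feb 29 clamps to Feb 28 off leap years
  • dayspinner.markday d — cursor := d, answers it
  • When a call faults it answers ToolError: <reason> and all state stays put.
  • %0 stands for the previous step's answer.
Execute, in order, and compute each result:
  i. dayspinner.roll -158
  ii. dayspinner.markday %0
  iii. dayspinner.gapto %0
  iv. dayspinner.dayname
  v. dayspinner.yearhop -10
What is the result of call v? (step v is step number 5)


Answer: 1717-02-18

Derivation:
[in] dayspinner.roll n→-158
:: 1727-02-18
[in] dayspinner.markday d→%0
:: 1727-02-18
[in] dayspinner.gapto d→%0
:: 0
[in] dayspinner.dayname
:: Tuesday
[in] dayspinner.yearhop n→-10
:: 1717-02-18


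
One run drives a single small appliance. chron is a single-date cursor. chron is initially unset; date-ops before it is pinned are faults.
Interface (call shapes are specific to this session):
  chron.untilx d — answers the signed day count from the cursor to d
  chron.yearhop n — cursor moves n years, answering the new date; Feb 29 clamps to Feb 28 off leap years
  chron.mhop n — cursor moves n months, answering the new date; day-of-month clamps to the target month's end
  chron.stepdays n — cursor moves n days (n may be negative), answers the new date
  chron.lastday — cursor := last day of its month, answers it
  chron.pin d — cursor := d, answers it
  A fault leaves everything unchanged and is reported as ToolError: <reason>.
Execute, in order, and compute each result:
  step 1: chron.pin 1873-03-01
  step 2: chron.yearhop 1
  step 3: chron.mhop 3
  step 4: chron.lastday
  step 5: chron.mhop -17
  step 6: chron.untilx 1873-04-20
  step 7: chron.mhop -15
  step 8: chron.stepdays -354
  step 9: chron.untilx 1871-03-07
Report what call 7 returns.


;; 1. chron.pin(1873-03-01) == 1873-03-01
;; 2. chron.yearhop(1) == 1874-03-01
;; 3. chron.mhop(3) == 1874-06-01
;; 4. chron.lastday() == 1874-06-30
;; 5. chron.mhop(-17) == 1873-01-30
;; 6. chron.untilx(1873-04-20) == 80
;; 7. chron.mhop(-15) == 1871-10-30
;; 8. chron.stepdays(-354) == 1870-11-10
;; 9. chron.untilx(1871-03-07) == 117

Answer: 1871-10-30


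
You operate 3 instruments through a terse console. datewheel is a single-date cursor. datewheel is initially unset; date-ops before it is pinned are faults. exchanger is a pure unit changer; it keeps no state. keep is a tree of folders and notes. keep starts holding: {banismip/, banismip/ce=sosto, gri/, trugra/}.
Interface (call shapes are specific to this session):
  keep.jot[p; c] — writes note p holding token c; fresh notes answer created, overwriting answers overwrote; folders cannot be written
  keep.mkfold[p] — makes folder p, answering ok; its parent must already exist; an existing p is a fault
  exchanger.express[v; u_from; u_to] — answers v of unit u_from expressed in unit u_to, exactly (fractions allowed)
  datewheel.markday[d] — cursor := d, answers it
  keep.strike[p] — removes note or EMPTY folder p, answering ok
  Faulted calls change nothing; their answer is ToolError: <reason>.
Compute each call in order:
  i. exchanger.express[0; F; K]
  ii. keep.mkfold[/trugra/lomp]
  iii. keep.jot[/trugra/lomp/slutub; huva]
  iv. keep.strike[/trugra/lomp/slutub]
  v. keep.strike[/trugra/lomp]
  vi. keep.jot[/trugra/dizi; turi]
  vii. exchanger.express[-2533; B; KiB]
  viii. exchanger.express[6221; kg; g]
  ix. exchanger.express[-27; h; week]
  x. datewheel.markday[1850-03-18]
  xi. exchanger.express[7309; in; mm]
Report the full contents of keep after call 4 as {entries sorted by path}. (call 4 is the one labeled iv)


→ express(0, F, K)
← 45967/180
→ mkfold(/trugra/lomp)
← ok
→ jot(/trugra/lomp/slutub, huva)
← created
→ strike(/trugra/lomp/slutub)
← ok
→ strike(/trugra/lomp)
← ok
→ jot(/trugra/dizi, turi)
← created
→ express(-2533, B, KiB)
← -2533/1024
→ express(6221, kg, g)
← 6221000
→ express(-27, h, week)
← -9/56
→ markday(1850-03-18)
← 1850-03-18
→ express(7309, in, mm)
← 928243/5

Answer: {banismip/, banismip/ce=sosto, gri/, trugra/, trugra/lomp/}


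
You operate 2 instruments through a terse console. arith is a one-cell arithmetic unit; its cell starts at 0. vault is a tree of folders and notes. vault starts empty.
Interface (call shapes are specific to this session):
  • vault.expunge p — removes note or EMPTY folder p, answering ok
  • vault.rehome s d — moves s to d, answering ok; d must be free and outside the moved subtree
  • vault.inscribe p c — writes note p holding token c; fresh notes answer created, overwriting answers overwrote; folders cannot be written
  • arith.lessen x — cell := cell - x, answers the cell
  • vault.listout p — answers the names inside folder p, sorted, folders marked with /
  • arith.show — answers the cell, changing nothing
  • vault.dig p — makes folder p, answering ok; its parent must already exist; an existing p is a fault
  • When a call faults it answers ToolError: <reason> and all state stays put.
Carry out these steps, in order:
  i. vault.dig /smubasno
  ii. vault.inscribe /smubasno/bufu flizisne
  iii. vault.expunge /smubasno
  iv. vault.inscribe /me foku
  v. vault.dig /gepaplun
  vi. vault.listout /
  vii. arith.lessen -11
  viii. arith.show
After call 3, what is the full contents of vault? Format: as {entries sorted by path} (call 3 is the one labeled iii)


→ vault.dig(p→/smubasno)
← ok
→ vault.inscribe(p→/smubasno/bufu, c→flizisne)
← created
→ vault.expunge(p→/smubasno)
← ToolError: not empty
→ vault.inscribe(p→/me, c→foku)
← created
→ vault.dig(p→/gepaplun)
← ok
→ vault.listout(p→/)
← [gepaplun/, me, smubasno/]
→ arith.lessen(x→-11)
← 11
→ arith.show()
← 11

Answer: {smubasno/, smubasno/bufu=flizisne}


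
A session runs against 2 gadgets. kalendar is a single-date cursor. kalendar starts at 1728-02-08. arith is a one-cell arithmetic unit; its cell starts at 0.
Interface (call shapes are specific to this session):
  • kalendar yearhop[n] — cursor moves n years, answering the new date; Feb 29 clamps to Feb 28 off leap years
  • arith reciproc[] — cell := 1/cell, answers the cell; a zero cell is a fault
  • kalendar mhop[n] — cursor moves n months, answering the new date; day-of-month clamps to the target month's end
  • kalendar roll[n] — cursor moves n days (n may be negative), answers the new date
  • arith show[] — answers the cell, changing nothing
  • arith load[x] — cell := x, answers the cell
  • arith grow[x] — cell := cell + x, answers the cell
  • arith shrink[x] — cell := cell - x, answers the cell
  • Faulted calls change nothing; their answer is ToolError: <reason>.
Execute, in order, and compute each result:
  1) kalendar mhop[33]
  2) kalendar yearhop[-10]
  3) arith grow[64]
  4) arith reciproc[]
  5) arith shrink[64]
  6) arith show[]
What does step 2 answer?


Answer: 1720-11-08

Derivation:
Now I run kalendar mhop on n='33', — result: 1730-11-08.
Next I call kalendar yearhop on n='-10', and see 1720-11-08.
I invoke arith grow on x='64', which returns 64.
Next I call arith reciproc, giving 1/64.
I use arith shrink on x='64': -4095/64.
Calling arith show(), and get -4095/64.


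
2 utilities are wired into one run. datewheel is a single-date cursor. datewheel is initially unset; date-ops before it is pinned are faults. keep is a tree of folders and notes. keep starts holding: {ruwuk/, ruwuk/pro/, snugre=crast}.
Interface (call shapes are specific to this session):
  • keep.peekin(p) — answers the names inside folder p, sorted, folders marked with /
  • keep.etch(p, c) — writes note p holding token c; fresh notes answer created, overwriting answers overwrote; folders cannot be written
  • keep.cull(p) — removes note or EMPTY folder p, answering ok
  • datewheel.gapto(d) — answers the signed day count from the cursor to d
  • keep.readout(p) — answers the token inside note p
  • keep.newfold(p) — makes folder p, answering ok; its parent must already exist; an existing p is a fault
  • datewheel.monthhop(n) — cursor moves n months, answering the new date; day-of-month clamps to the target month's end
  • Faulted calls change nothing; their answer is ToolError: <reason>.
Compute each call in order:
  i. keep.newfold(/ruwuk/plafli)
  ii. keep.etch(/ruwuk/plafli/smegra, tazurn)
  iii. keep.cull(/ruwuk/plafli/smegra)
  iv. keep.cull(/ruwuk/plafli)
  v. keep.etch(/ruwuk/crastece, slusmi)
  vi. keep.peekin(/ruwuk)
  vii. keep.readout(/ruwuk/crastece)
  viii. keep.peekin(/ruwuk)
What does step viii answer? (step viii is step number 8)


Answer: [crastece, pro/]

Derivation:
> keep.newfold /ruwuk/plafli
= ok
> keep.etch /ruwuk/plafli/smegra tazurn
= created
> keep.cull /ruwuk/plafli/smegra
= ok
> keep.cull /ruwuk/plafli
= ok
> keep.etch /ruwuk/crastece slusmi
= created
> keep.peekin /ruwuk
= [crastece, pro/]
> keep.readout /ruwuk/crastece
= slusmi
> keep.peekin /ruwuk
= [crastece, pro/]


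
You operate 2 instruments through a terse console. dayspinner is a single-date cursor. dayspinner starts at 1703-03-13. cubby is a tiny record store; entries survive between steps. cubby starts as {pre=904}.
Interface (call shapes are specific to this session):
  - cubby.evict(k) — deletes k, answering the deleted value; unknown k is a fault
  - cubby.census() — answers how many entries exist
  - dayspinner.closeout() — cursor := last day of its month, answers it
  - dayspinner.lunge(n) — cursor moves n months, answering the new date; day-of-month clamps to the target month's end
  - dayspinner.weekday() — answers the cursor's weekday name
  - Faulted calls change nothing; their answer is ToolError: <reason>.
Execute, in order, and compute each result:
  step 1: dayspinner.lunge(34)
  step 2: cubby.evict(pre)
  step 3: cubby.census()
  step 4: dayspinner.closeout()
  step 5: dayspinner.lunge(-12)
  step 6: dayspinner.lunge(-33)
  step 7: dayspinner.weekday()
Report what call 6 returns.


Answer: 1702-04-30

Derivation:
>> lunge(34)
<< 1706-01-13
>> evict(pre)
<< 904
>> census()
<< 0
>> closeout()
<< 1706-01-31
>> lunge(-12)
<< 1705-01-31
>> lunge(-33)
<< 1702-04-30
>> weekday()
<< Sunday


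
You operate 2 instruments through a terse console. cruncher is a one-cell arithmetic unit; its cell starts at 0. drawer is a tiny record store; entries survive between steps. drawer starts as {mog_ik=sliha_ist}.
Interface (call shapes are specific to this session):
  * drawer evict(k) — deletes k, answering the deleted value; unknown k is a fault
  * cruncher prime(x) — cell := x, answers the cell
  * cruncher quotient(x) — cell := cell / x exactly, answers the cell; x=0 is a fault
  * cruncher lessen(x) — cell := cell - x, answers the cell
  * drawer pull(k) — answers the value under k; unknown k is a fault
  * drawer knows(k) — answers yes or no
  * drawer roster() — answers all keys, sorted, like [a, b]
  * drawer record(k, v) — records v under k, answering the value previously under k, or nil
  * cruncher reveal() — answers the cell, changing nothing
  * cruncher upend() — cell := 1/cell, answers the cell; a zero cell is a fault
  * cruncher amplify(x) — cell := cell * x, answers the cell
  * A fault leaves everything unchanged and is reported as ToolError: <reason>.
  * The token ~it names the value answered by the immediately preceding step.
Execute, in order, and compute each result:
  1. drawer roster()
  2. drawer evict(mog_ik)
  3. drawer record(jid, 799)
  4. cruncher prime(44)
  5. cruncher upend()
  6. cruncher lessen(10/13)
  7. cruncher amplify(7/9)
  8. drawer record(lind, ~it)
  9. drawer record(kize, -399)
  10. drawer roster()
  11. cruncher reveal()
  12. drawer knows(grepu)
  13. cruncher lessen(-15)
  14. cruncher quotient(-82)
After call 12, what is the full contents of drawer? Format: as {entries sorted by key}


Answer: {jid=799, kize=-399, lind=-2989/5148}

Derivation:
I try drawer roster(), yielding [mog_ik].
Then drawer evict(k: mog_ik): sliha_ist.
Invoking drawer record(k: jid, v: 799), and see nil.
Now I run cruncher prime(x: 44), yielding 44.
I use cruncher upend(), giving 1/44.
Calling cruncher lessen(x: 10/13), → -427/572.
Invoking cruncher amplify(x: 7/9), → -2989/5148.
I run drawer record(k: lind, v: ~it), — result: nil.
I run drawer record(k: kize, v: -399), and observe nil.
Next I call drawer roster, yielding [jid, kize, lind].
Now I run cruncher reveal: -2989/5148.
Then drawer knows(k: grepu), and observe no.
I run cruncher lessen(x: -15), → 74231/5148.
Calling cruncher quotient(x: -82), and see -74231/422136.


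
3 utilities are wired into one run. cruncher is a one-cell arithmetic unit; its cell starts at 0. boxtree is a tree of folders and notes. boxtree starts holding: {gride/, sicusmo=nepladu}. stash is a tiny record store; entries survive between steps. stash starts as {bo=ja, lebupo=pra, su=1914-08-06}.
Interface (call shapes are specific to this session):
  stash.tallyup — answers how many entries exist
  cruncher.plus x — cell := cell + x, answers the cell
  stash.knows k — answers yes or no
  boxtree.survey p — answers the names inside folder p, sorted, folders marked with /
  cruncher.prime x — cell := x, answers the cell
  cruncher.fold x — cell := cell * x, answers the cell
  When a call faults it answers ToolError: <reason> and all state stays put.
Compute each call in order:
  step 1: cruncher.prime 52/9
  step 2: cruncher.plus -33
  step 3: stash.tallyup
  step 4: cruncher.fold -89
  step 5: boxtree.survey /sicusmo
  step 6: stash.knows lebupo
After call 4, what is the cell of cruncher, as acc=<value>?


Answer: acc=21805/9

Derivation:
# 1. cruncher.prime(52/9) => 52/9
# 2. cruncher.plus(-33) => -245/9
# 3. stash.tallyup() => 3
# 4. cruncher.fold(-89) => 21805/9
# 5. boxtree.survey(/sicusmo) => ToolError: not a directory
# 6. stash.knows(lebupo) => yes


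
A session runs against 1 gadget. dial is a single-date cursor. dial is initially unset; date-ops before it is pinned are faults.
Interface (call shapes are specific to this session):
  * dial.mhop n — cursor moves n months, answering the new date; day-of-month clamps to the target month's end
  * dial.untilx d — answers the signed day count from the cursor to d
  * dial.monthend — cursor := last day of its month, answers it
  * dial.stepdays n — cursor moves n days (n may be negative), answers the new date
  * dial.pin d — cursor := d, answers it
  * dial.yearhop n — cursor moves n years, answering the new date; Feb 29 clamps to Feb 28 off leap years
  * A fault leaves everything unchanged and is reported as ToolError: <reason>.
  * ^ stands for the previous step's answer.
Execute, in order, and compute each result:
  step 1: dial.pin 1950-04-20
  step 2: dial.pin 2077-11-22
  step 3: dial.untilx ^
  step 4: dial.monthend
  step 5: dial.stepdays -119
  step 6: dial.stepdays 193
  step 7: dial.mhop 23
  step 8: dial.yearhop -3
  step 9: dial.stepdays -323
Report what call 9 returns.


Answer: 2076-02-24

Derivation:
-- 1. dial.pin(d→1950-04-20) == 1950-04-20
-- 2. dial.pin(d→2077-11-22) == 2077-11-22
-- 3. dial.untilx(d→^) == 0
-- 4. dial.monthend() == 2077-11-30
-- 5. dial.stepdays(n→-119) == 2077-08-03
-- 6. dial.stepdays(n→193) == 2078-02-12
-- 7. dial.mhop(n→23) == 2080-01-12
-- 8. dial.yearhop(n→-3) == 2077-01-12
-- 9. dial.stepdays(n→-323) == 2076-02-24


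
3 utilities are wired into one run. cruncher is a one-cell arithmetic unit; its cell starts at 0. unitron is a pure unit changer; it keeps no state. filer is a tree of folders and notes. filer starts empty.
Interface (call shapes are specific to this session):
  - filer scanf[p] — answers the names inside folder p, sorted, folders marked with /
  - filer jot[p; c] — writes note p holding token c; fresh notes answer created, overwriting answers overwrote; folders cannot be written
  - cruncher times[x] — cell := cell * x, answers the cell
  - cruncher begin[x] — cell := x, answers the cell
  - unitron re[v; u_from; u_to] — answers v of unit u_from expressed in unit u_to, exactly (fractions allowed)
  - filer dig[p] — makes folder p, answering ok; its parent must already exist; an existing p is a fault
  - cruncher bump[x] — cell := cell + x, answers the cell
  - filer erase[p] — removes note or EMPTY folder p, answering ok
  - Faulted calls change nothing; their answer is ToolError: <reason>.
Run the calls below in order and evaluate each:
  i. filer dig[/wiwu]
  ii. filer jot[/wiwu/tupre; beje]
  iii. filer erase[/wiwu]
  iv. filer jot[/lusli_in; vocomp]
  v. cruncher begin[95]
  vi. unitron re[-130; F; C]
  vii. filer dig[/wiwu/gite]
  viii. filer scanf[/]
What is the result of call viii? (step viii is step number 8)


Answer: [lusli_in, wiwu/]

Derivation:
~$ filer dig p→/wiwu
= ok
~$ filer jot p→/wiwu/tupre c→beje
= created
~$ filer erase p→/wiwu
= ToolError: not empty
~$ filer jot p→/lusli_in c→vocomp
= created
~$ cruncher begin x→95
= 95
~$ unitron re v→-130 u_from→F u_to→C
= -90
~$ filer dig p→/wiwu/gite
= ok
~$ filer scanf p→/
= [lusli_in, wiwu/]


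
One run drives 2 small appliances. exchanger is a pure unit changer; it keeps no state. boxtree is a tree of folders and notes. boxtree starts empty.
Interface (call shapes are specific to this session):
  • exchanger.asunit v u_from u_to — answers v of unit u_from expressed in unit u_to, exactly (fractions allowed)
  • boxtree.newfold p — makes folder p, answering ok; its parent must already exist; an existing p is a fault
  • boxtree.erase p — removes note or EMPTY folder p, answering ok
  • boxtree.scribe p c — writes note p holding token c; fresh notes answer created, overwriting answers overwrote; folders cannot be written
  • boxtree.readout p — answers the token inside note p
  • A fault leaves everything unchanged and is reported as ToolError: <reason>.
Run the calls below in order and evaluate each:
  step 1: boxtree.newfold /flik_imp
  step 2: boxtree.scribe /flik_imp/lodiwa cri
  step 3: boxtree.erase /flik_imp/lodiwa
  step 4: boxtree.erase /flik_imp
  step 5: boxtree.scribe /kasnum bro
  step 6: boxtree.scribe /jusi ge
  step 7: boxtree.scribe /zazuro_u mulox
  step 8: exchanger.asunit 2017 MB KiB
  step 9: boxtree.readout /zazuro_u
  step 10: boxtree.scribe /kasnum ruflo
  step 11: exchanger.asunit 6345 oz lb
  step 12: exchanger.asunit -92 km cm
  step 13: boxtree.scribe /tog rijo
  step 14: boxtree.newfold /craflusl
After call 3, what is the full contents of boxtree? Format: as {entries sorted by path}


Answer: {flik_imp/}

Derivation:
# 1. boxtree.newfold(p=/flik_imp) ~> ok
# 2. boxtree.scribe(p=/flik_imp/lodiwa, c=cri) ~> created
# 3. boxtree.erase(p=/flik_imp/lodiwa) ~> ok
# 4. boxtree.erase(p=/flik_imp) ~> ok
# 5. boxtree.scribe(p=/kasnum, c=bro) ~> created
# 6. boxtree.scribe(p=/jusi, c=ge) ~> created
# 7. boxtree.scribe(p=/zazuro_u, c=mulox) ~> created
# 8. exchanger.asunit(v=2017, u_from=MB, u_to=KiB) ~> 31515625/16
# 9. boxtree.readout(p=/zazuro_u) ~> mulox
# 10. boxtree.scribe(p=/kasnum, c=ruflo) ~> overwrote
# 11. exchanger.asunit(v=6345, u_from=oz, u_to=lb) ~> 6345/16
# 12. exchanger.asunit(v=-92, u_from=km, u_to=cm) ~> -9200000
# 13. boxtree.scribe(p=/tog, c=rijo) ~> created
# 14. boxtree.newfold(p=/craflusl) ~> ok


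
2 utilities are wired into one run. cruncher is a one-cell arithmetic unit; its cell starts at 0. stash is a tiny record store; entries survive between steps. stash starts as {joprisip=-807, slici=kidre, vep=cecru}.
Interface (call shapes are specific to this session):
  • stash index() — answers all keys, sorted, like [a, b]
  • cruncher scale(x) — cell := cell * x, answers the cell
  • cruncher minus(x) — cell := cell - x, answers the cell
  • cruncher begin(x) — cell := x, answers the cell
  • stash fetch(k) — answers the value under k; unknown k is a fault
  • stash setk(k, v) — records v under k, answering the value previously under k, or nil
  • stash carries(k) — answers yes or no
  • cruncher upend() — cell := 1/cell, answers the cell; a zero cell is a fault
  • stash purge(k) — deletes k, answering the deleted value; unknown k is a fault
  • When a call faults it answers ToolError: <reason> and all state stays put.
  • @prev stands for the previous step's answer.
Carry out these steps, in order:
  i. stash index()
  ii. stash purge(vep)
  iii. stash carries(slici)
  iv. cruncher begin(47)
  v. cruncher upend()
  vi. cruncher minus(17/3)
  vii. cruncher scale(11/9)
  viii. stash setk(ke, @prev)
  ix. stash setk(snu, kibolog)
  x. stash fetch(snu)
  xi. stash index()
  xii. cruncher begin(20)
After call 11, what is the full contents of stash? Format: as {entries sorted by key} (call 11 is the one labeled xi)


Step: stash index[]
Result: [joprisip, slici, vep]
Step: stash purge[vep]
Result: cecru
Step: stash carries[slici]
Result: yes
Step: cruncher begin[47]
Result: 47
Step: cruncher upend[]
Result: 1/47
Step: cruncher minus[17/3]
Result: -796/141
Step: cruncher scale[11/9]
Result: -8756/1269
Step: stash setk[ke; @prev]
Result: nil
Step: stash setk[snu; kibolog]
Result: nil
Step: stash fetch[snu]
Result: kibolog
Step: stash index[]
Result: [joprisip, ke, slici, snu]
Step: cruncher begin[20]
Result: 20

Answer: {joprisip=-807, ke=-8756/1269, slici=kidre, snu=kibolog}


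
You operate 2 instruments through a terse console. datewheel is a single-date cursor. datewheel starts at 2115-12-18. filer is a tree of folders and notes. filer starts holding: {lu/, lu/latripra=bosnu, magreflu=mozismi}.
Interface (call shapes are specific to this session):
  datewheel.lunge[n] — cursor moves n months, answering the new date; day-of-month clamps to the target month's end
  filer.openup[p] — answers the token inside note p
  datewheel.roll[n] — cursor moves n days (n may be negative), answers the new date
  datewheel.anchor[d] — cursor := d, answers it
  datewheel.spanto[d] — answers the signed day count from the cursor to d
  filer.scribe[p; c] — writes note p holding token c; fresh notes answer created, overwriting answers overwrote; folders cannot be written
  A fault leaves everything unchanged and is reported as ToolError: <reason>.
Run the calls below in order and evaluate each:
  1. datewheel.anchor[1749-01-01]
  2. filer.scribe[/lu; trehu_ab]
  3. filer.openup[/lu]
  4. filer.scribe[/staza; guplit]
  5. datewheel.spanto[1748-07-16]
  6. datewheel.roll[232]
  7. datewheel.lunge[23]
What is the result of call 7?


-> datewheel.anchor(d='1749-01-01')
<- 1749-01-01
-> filer.scribe(p='/lu', c='trehu_ab')
<- ToolError: is a directory
-> filer.openup(p='/lu')
<- ToolError: is a directory
-> filer.scribe(p='/staza', c='guplit')
<- created
-> datewheel.spanto(d='1748-07-16')
<- -169
-> datewheel.roll(n='232')
<- 1749-08-21
-> datewheel.lunge(n='23')
<- 1751-07-21

Answer: 1751-07-21


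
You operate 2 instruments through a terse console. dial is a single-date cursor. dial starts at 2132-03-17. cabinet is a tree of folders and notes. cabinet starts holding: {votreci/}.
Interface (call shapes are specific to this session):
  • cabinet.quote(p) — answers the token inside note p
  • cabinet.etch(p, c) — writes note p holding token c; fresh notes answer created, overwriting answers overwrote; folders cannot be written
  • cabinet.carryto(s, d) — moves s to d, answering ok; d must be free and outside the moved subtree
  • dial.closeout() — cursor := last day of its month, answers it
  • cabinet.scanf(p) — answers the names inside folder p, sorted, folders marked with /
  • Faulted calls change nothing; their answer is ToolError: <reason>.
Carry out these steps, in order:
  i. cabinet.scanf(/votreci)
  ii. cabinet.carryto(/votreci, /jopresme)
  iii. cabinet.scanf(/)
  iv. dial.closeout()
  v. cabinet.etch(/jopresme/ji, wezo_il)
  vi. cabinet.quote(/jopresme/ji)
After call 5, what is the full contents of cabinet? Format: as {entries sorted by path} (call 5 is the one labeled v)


Answer: {jopresme/, jopresme/ji=wezo_il}

Derivation:
I invoke cabinet.scanf passing p: /votreci, → [].
I invoke cabinet.carryto passing s: /votreci, d: /jopresme, — result: ok.
I run cabinet.scanf passing p: /, → [jopresme/].
Now I run dial.closeout, → 2132-03-31.
I try cabinet.etch passing p: /jopresme/ji, c: wezo_il, and get created.
I invoke cabinet.quote passing p: /jopresme/ji: wezo_il.


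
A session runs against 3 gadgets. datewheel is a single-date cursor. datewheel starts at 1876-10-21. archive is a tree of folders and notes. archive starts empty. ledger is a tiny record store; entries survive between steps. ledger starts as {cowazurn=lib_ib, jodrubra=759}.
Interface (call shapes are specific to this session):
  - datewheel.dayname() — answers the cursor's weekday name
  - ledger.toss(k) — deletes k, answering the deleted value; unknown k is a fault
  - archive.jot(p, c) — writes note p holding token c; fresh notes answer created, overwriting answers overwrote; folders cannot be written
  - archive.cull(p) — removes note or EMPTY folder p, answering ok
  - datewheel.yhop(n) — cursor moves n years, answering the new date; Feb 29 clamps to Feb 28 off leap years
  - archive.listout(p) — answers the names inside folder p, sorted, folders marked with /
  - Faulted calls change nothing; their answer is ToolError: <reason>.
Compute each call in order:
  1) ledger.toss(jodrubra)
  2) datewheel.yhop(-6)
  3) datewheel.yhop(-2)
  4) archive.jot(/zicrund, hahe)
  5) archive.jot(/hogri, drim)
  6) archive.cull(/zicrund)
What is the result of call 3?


Answer: 1868-10-21

Derivation:
→ ledger.toss(k='jodrubra')
← 759
→ datewheel.yhop(n='-6')
← 1870-10-21
→ datewheel.yhop(n='-2')
← 1868-10-21
→ archive.jot(p='/zicrund', c='hahe')
← created
→ archive.jot(p='/hogri', c='drim')
← created
→ archive.cull(p='/zicrund')
← ok


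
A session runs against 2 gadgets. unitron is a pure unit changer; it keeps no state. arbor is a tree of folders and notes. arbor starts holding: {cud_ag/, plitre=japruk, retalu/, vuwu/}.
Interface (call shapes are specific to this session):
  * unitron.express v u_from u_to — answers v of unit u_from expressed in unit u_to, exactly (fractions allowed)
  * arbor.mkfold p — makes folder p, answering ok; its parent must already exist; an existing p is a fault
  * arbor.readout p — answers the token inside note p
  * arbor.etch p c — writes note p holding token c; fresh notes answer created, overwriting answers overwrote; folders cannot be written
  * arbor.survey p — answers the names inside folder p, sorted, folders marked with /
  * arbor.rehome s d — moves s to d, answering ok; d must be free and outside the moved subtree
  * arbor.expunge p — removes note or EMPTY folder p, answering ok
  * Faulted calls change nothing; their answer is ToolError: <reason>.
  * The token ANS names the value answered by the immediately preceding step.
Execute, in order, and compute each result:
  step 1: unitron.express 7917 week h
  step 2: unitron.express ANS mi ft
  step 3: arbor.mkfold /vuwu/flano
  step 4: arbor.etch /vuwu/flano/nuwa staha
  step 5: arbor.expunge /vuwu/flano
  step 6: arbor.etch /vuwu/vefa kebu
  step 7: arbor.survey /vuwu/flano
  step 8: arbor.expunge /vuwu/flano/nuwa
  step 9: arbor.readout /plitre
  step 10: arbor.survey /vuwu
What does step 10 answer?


Answer: [flano/, vefa]

Derivation:
>> express(7917, week, h)
<< 1330056
>> express(ANS, mi, ft)
<< 7022695680
>> mkfold(/vuwu/flano)
<< ok
>> etch(/vuwu/flano/nuwa, staha)
<< created
>> expunge(/vuwu/flano)
<< ToolError: not empty
>> etch(/vuwu/vefa, kebu)
<< created
>> survey(/vuwu/flano)
<< [nuwa]
>> expunge(/vuwu/flano/nuwa)
<< ok
>> readout(/plitre)
<< japruk
>> survey(/vuwu)
<< [flano/, vefa]
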